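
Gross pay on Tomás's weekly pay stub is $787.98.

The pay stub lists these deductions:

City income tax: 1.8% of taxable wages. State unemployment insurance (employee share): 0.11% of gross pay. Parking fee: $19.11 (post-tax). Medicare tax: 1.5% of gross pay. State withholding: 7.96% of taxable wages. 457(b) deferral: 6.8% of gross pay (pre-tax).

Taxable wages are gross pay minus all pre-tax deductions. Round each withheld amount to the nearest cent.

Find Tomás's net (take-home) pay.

457(b) deferral: $787.98 × 0.068 = $53.58
Taxable wages = $787.98 − $53.58 = $734.40
City income tax: $734.40 × 0.018 = $13.22
State withholding: $734.40 × 0.0796 = $58.46
Medicare tax: $787.98 × 0.015 = $11.82
State unemployment insurance (employee share): $787.98 × 0.0011 = $0.87
Parking fee: $19.11
Total deductions = $53.58 + $13.22 + $58.46 + $11.82 + $0.87 + $19.11 = $157.06
Net pay = $787.98 − $157.06 = $630.92

$630.92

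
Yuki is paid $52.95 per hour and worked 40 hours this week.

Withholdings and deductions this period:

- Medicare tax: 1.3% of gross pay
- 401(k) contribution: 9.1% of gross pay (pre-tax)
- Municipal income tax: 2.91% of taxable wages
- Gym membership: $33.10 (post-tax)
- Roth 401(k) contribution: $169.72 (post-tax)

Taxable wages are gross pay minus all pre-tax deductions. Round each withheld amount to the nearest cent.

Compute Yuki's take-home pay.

Gross pay: 40 × $52.95 = $2,118.00
401(k) contribution: $2,118.00 × 0.091 = $192.74
Taxable wages = $2,118.00 − $192.74 = $1,925.26
Municipal income tax: $1,925.26 × 0.0291 = $56.03
Medicare tax: $2,118.00 × 0.013 = $27.53
Roth 401(k) contribution: $169.72
Gym membership: $33.10
Total deductions = $192.74 + $56.03 + $27.53 + $169.72 + $33.10 = $479.12
Net pay = $2,118.00 − $479.12 = $1,638.88

$1,638.88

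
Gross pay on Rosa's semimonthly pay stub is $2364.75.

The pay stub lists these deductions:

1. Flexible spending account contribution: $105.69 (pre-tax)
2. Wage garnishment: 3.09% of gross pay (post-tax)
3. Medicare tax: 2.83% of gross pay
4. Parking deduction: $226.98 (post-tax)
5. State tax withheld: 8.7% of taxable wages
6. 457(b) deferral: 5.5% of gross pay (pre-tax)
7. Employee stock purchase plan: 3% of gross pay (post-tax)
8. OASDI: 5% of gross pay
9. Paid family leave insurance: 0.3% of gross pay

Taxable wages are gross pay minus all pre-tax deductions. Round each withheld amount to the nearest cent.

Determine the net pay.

Flexible spending account contribution: $105.69
457(b) deferral: $2364.75 × 0.055 = $130.06
Pre-tax total = $105.69 + $130.06 = $235.75
Taxable wages = $2364.75 − $235.75 = $2129.00
State tax withheld: $2129.00 × 0.087 = $185.22
Medicare tax: $2364.75 × 0.0283 = $66.92
OASDI: $2364.75 × 0.05 = $118.24
Paid family leave insurance: $2364.75 × 0.003 = $7.09
Employee stock purchase plan: $2364.75 × 0.03 = $70.94
Parking deduction: $226.98
Wage garnishment: $2364.75 × 0.0309 = $73.07
Total deductions = $105.69 + $130.06 + $185.22 + $66.92 + $118.24 + $7.09 + $70.94 + $226.98 + $73.07 = $984.21
Net pay = $2364.75 − $984.21 = $1380.54

$1380.54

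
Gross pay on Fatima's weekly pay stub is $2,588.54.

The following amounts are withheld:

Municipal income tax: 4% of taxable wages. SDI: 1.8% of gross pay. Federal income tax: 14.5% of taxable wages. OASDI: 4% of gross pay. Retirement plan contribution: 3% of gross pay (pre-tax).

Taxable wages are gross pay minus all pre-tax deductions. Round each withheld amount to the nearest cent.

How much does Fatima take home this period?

$1,896.23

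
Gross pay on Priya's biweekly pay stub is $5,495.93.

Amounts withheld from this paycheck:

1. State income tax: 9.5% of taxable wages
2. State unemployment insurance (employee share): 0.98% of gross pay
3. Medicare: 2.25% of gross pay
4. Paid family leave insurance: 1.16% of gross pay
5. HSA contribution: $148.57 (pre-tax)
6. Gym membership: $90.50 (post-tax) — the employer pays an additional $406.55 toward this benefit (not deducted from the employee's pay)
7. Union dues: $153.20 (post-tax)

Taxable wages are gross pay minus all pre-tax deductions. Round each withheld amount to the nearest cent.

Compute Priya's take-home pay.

HSA contribution: $148.57
Taxable wages = $5,495.93 − $148.57 = $5,347.36
State income tax: $5,347.36 × 0.095 = $508.00
Paid family leave insurance: $5,495.93 × 0.0116 = $63.75
Medicare: $5,495.93 × 0.0225 = $123.66
State unemployment insurance (employee share): $5,495.93 × 0.0098 = $53.86
Gym membership: $90.50
Union dues: $153.20
(Employer's $406.55 toward gym membership is not withheld from the employee.)
Total deductions = $148.57 + $508.00 + $63.75 + $123.66 + $53.86 + $90.50 + $153.20 = $1,141.54
Net pay = $5,495.93 − $1,141.54 = $4,354.39

$4,354.39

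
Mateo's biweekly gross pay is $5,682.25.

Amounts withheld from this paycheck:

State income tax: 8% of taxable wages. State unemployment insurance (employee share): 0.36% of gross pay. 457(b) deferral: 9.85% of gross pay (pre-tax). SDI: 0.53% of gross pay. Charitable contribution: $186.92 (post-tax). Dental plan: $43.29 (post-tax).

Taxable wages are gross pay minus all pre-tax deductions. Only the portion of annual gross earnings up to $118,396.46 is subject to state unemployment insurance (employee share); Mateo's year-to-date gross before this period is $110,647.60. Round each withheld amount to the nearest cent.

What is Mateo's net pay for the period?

457(b) deferral: $5,682.25 × 0.0985 = $559.70
Taxable wages = $5,682.25 − $559.70 = $5,122.55
State income tax: $5,122.55 × 0.08 = $409.80
State unemployment insurance (employee share): cap not yet reached, full $5,682.25 is subject → $5,682.25 × 0.0036 = $20.46
SDI: $5,682.25 × 0.0053 = $30.12
Charitable contribution: $186.92
Dental plan: $43.29
Total deductions = $559.70 + $409.80 + $20.46 + $30.12 + $186.92 + $43.29 = $1,250.29
Net pay = $5,682.25 − $1,250.29 = $4,431.96

$4,431.96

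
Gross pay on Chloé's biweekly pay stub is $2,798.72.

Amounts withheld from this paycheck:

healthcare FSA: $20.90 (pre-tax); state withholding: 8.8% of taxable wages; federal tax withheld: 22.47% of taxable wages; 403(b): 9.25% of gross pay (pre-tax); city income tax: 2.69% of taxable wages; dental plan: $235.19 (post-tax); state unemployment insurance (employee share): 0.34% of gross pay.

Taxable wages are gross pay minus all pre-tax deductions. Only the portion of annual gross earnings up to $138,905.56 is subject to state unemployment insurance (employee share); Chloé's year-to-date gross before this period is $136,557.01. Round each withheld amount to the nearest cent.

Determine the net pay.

$1,420.32

403(b): $2,798.72 × 0.0925 = $258.88
Healthcare FSA: $20.90
Pre-tax total = $258.88 + $20.90 = $279.78
Taxable wages = $2,798.72 − $279.78 = $2,518.94
Federal tax withheld: $2,518.94 × 0.2247 = $566.01
City income tax: $2,518.94 × 0.0269 = $67.76
State withholding: $2,518.94 × 0.088 = $221.67
State unemployment insurance (employee share): only $138,905.56 − $136,557.01 = $2,348.55 of this check is subject → $2,348.55 × 0.0034 = $7.99
Dental plan: $235.19
Total deductions = $258.88 + $20.90 + $566.01 + $67.76 + $221.67 + $7.99 + $235.19 = $1,378.40
Net pay = $2,798.72 − $1,378.40 = $1,420.32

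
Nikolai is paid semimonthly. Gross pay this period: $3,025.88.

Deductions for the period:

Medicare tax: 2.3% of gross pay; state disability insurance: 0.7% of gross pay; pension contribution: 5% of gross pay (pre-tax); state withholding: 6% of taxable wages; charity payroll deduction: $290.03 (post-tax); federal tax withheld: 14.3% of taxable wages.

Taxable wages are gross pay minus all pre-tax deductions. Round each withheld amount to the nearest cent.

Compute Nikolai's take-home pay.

$1,910.23

Pension contribution: $3,025.88 × 0.05 = $151.29
Taxable wages = $3,025.88 − $151.29 = $2,874.59
State withholding: $2,874.59 × 0.06 = $172.48
Federal tax withheld: $2,874.59 × 0.143 = $411.07
Medicare tax: $3,025.88 × 0.023 = $69.60
State disability insurance: $3,025.88 × 0.007 = $21.18
Charity payroll deduction: $290.03
Total deductions = $151.29 + $172.48 + $411.07 + $69.60 + $21.18 + $290.03 = $1,115.65
Net pay = $3,025.88 − $1,115.65 = $1,910.23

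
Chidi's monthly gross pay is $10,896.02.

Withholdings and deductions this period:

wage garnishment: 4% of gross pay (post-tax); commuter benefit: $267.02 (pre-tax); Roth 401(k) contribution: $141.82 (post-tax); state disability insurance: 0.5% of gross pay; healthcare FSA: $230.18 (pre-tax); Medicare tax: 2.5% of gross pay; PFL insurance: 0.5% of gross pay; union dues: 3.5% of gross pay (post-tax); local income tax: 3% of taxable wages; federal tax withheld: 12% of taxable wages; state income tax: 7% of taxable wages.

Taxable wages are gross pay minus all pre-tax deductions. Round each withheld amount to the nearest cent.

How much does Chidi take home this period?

Commuter benefit: $267.02
Healthcare FSA: $230.18
Pre-tax total = $267.02 + $230.18 = $497.20
Taxable wages = $10,896.02 − $497.20 = $10,398.82
Local income tax: $10,398.82 × 0.03 = $311.96
State income tax: $10,398.82 × 0.07 = $727.92
Federal tax withheld: $10,398.82 × 0.12 = $1,247.86
Medicare tax: $10,896.02 × 0.025 = $272.40
State disability insurance: $10,896.02 × 0.005 = $54.48
PFL insurance: $10,896.02 × 0.005 = $54.48
Wage garnishment: $10,896.02 × 0.04 = $435.84
Roth 401(k) contribution: $141.82
Union dues: $10,896.02 × 0.035 = $381.36
Total deductions = $267.02 + $230.18 + $311.96 + $727.92 + $1,247.86 + $272.40 + $54.48 + $54.48 + $435.84 + $141.82 + $381.36 = $4,125.32
Net pay = $10,896.02 − $4,125.32 = $6,770.70

$6,770.70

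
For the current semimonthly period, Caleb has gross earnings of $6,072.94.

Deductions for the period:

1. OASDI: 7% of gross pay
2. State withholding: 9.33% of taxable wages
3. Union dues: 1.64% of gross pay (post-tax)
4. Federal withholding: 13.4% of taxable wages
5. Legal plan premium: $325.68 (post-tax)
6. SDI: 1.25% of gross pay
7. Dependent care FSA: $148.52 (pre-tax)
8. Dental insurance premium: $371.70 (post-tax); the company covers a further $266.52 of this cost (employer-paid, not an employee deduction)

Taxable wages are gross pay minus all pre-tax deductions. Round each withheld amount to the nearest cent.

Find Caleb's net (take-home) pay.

$3,279.80

Dependent care FSA: $148.52
Taxable wages = $6,072.94 − $148.52 = $5,924.42
Federal withholding: $5,924.42 × 0.134 = $793.87
State withholding: $5,924.42 × 0.0933 = $552.75
OASDI: $6,072.94 × 0.07 = $425.11
SDI: $6,072.94 × 0.0125 = $75.91
Legal plan premium: $325.68
Dental insurance premium: $371.70
Union dues: $6,072.94 × 0.0164 = $99.60
(Employer's $266.52 toward dental insurance premium is not withheld from the employee.)
Total deductions = $148.52 + $793.87 + $552.75 + $425.11 + $75.91 + $325.68 + $371.70 + $99.60 = $2,793.14
Net pay = $6,072.94 − $2,793.14 = $3,279.80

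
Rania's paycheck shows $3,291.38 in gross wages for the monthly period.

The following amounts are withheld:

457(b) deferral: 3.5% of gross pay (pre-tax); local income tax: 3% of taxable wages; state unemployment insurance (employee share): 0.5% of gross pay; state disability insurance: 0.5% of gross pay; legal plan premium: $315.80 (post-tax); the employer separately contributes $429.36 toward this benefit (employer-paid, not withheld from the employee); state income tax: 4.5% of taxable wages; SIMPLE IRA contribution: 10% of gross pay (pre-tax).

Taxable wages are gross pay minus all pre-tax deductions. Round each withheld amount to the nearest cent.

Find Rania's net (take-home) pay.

$2,284.79

457(b) deferral: $3,291.38 × 0.035 = $115.20
SIMPLE IRA contribution: $3,291.38 × 0.1 = $329.14
Pre-tax total = $115.20 + $329.14 = $444.34
Taxable wages = $3,291.38 − $444.34 = $2,847.04
State income tax: $2,847.04 × 0.045 = $128.12
Local income tax: $2,847.04 × 0.03 = $85.41
State disability insurance: $3,291.38 × 0.005 = $16.46
State unemployment insurance (employee share): $3,291.38 × 0.005 = $16.46
Legal plan premium: $315.80
(Employer's $429.36 toward legal plan premium is not withheld from the employee.)
Total deductions = $115.20 + $329.14 + $128.12 + $85.41 + $16.46 + $16.46 + $315.80 = $1,006.59
Net pay = $3,291.38 − $1,006.59 = $2,284.79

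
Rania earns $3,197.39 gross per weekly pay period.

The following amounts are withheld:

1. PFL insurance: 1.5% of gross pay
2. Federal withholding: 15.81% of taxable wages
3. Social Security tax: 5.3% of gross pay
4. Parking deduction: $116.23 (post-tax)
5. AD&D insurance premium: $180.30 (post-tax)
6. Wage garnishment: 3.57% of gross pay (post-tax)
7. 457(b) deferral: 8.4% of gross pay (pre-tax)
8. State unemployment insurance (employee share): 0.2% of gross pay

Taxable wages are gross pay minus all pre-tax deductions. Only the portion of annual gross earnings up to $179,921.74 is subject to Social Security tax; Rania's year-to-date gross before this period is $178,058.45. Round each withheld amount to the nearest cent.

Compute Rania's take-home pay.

$1,901.99

457(b) deferral: $3,197.39 × 0.084 = $268.58
Taxable wages = $3,197.39 − $268.58 = $2,928.81
Federal withholding: $2,928.81 × 0.1581 = $463.04
PFL insurance: $3,197.39 × 0.015 = $47.96
State unemployment insurance (employee share): $3,197.39 × 0.002 = $6.39
Social Security tax: only $179,921.74 − $178,058.45 = $1,863.29 of this check is subject → $1,863.29 × 0.053 = $98.75
Parking deduction: $116.23
Wage garnishment: $3,197.39 × 0.0357 = $114.15
AD&D insurance premium: $180.30
Total deductions = $268.58 + $463.04 + $47.96 + $6.39 + $98.75 + $116.23 + $114.15 + $180.30 = $1,295.40
Net pay = $3,197.39 − $1,295.40 = $1,901.99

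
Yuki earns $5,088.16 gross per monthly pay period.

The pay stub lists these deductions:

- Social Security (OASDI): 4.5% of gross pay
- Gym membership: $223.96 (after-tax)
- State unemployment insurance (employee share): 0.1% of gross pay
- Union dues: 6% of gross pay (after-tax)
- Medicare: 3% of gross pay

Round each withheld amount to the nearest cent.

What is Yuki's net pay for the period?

Social Security (OASDI): $5,088.16 × 0.045 = $228.97
Medicare: $5,088.16 × 0.03 = $152.64
State unemployment insurance (employee share): $5,088.16 × 0.001 = $5.09
Union dues: $5,088.16 × 0.06 = $305.29
Gym membership: $223.96
Total deductions = $228.97 + $152.64 + $5.09 + $305.29 + $223.96 = $915.95
Net pay = $5,088.16 − $915.95 = $4,172.21

$4,172.21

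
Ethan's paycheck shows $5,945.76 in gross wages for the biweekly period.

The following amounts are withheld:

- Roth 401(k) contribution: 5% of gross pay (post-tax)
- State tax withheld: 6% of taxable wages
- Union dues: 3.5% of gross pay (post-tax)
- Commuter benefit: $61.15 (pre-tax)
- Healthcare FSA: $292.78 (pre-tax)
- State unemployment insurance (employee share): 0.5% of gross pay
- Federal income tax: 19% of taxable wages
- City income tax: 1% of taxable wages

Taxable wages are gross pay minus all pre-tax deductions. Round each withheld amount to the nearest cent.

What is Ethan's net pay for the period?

$3,602.83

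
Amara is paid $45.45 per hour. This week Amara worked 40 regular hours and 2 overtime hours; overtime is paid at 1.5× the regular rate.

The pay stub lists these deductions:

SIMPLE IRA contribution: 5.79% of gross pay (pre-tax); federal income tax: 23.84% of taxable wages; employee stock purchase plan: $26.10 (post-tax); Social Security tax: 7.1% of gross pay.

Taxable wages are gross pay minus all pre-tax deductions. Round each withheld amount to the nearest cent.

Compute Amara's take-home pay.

Regular pay: 40 × $45.45 = $1,818.00
Overtime pay: 2 × $45.45 × 1.5 = $136.35
Gross pay = $1,818.00 + $136.35 = $1,954.35
SIMPLE IRA contribution: $1,954.35 × 0.0579 = $113.16
Taxable wages = $1,954.35 − $113.16 = $1,841.19
Federal income tax: $1,841.19 × 0.2384 = $438.94
Social Security tax: $1,954.35 × 0.071 = $138.76
Employee stock purchase plan: $26.10
Total deductions = $113.16 + $438.94 + $138.76 + $26.10 = $716.96
Net pay = $1,954.35 − $716.96 = $1,237.39

$1,237.39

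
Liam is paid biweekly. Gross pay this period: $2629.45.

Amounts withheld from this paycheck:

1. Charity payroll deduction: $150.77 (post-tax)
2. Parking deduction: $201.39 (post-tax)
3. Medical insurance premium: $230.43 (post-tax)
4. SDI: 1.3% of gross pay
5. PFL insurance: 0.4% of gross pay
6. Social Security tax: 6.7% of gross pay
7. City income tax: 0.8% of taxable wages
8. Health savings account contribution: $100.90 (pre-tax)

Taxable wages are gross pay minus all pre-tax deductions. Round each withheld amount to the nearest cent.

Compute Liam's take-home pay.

$1704.86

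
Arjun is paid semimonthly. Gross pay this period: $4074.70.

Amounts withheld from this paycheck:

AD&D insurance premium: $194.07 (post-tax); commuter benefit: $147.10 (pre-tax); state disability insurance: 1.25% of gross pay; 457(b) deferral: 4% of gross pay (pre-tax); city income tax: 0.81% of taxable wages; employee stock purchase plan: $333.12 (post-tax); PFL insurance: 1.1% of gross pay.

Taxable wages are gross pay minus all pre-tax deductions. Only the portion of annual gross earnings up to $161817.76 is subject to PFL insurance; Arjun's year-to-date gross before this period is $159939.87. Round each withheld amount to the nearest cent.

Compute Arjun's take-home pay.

$3135.34

Commuter benefit: $147.10
457(b) deferral: $4074.70 × 0.04 = $162.99
Pre-tax total = $147.10 + $162.99 = $310.09
Taxable wages = $4074.70 − $310.09 = $3764.61
City income tax: $3764.61 × 0.0081 = $30.49
PFL insurance: only $161817.76 − $159939.87 = $1877.89 of this check is subject → $1877.89 × 0.011 = $20.66
State disability insurance: $4074.70 × 0.0125 = $50.93
AD&D insurance premium: $194.07
Employee stock purchase plan: $333.12
Total deductions = $147.10 + $162.99 + $30.49 + $20.66 + $50.93 + $194.07 + $333.12 = $939.36
Net pay = $4074.70 − $939.36 = $3135.34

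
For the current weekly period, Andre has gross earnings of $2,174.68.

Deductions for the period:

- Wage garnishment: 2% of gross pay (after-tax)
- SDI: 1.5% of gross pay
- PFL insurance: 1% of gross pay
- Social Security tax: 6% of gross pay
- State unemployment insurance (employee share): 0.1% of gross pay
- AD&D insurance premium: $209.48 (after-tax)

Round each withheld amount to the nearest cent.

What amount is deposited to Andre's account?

$1,734.69

SDI: $2,174.68 × 0.015 = $32.62
PFL insurance: $2,174.68 × 0.01 = $21.75
Social Security tax: $2,174.68 × 0.06 = $130.48
State unemployment insurance (employee share): $2,174.68 × 0.001 = $2.17
AD&D insurance premium: $209.48
Wage garnishment: $2,174.68 × 0.02 = $43.49
Total deductions = $32.62 + $21.75 + $130.48 + $2.17 + $209.48 + $43.49 = $439.99
Net pay = $2,174.68 − $439.99 = $1,734.69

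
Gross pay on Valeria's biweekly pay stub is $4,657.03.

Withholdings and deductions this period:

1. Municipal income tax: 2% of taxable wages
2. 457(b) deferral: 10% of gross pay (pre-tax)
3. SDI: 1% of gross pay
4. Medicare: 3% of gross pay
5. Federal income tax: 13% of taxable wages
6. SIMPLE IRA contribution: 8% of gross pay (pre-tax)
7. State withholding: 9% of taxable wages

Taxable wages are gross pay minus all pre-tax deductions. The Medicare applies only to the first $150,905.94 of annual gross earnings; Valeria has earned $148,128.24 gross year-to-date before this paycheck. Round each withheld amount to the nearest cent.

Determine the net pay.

$2,772.36

SIMPLE IRA contribution: $4,657.03 × 0.08 = $372.56
457(b) deferral: $4,657.03 × 0.1 = $465.70
Pre-tax total = $372.56 + $465.70 = $838.26
Taxable wages = $4,657.03 − $838.26 = $3,818.77
State withholding: $3,818.77 × 0.09 = $343.69
Municipal income tax: $3,818.77 × 0.02 = $76.38
Federal income tax: $3,818.77 × 0.13 = $496.44
SDI: $4,657.03 × 0.01 = $46.57
Medicare: only $150,905.94 − $148,128.24 = $2,777.70 of this check is subject → $2,777.70 × 0.03 = $83.33
Total deductions = $372.56 + $465.70 + $343.69 + $76.38 + $496.44 + $46.57 + $83.33 = $1,884.67
Net pay = $4,657.03 − $1,884.67 = $2,772.36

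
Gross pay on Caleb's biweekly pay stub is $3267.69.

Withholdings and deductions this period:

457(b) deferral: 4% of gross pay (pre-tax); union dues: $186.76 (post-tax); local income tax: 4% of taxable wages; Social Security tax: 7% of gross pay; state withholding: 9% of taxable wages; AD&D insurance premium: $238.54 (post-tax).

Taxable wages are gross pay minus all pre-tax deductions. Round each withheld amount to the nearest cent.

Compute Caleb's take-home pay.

457(b) deferral: $3267.69 × 0.04 = $130.71
Taxable wages = $3267.69 − $130.71 = $3136.98
Local income tax: $3136.98 × 0.04 = $125.48
State withholding: $3136.98 × 0.09 = $282.33
Social Security tax: $3267.69 × 0.07 = $228.74
Union dues: $186.76
AD&D insurance premium: $238.54
Total deductions = $130.71 + $125.48 + $282.33 + $228.74 + $186.76 + $238.54 = $1192.56
Net pay = $3267.69 − $1192.56 = $2075.13

$2075.13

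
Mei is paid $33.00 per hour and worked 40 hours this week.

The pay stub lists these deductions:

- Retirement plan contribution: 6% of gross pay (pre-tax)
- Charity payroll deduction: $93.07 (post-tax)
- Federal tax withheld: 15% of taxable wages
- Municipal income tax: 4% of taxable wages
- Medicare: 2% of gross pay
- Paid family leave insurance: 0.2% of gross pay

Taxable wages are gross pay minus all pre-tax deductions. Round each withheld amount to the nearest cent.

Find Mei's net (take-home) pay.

$882.94

Gross pay: 40 × $33.00 = $1,320.00
Retirement plan contribution: $1,320.00 × 0.06 = $79.20
Taxable wages = $1,320.00 − $79.20 = $1,240.80
Federal tax withheld: $1,240.80 × 0.15 = $186.12
Municipal income tax: $1,240.80 × 0.04 = $49.63
Paid family leave insurance: $1,320.00 × 0.002 = $2.64
Medicare: $1,320.00 × 0.02 = $26.40
Charity payroll deduction: $93.07
Total deductions = $79.20 + $186.12 + $49.63 + $2.64 + $26.40 + $93.07 = $437.06
Net pay = $1,320.00 − $437.06 = $882.94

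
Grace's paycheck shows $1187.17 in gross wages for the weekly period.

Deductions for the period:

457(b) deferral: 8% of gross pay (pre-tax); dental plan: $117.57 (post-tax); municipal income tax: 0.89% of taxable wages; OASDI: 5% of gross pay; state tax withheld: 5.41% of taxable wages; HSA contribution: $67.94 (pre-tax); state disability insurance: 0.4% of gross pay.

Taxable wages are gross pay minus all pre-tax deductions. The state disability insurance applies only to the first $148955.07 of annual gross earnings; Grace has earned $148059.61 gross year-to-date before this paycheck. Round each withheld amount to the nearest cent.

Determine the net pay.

$779.22

457(b) deferral: $1187.17 × 0.08 = $94.97
HSA contribution: $67.94
Pre-tax total = $94.97 + $67.94 = $162.91
Taxable wages = $1187.17 − $162.91 = $1024.26
Municipal income tax: $1024.26 × 0.0089 = $9.12
State tax withheld: $1024.26 × 0.0541 = $55.41
OASDI: $1187.17 × 0.05 = $59.36
State disability insurance: only $148955.07 − $148059.61 = $895.46 of this check is subject → $895.46 × 0.004 = $3.58
Dental plan: $117.57
Total deductions = $94.97 + $67.94 + $9.12 + $55.41 + $59.36 + $3.58 + $117.57 = $407.95
Net pay = $1187.17 − $407.95 = $779.22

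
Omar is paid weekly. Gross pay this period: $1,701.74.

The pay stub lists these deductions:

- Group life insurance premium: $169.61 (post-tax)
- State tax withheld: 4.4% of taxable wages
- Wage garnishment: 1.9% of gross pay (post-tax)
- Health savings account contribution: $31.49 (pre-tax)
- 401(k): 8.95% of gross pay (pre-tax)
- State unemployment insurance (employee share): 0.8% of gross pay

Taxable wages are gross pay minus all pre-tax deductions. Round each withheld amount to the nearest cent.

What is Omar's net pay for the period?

401(k): $1,701.74 × 0.0895 = $152.31
Health savings account contribution: $31.49
Pre-tax total = $152.31 + $31.49 = $183.80
Taxable wages = $1,701.74 − $183.80 = $1,517.94
State tax withheld: $1,517.94 × 0.044 = $66.79
State unemployment insurance (employee share): $1,701.74 × 0.008 = $13.61
Group life insurance premium: $169.61
Wage garnishment: $1,701.74 × 0.019 = $32.33
Total deductions = $152.31 + $31.49 + $66.79 + $13.61 + $169.61 + $32.33 = $466.14
Net pay = $1,701.74 − $466.14 = $1,235.60

$1,235.60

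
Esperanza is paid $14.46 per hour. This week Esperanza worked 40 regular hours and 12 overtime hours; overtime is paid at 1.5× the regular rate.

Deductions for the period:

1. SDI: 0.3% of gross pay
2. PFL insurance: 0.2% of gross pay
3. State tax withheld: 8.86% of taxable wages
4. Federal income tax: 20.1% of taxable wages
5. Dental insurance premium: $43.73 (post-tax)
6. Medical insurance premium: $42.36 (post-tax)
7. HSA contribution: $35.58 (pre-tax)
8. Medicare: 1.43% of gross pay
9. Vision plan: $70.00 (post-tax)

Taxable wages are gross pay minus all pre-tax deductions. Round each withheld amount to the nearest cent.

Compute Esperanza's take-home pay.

$398.25

Regular pay: 40 × $14.46 = $578.40
Overtime pay: 12 × $14.46 × 1.5 = $260.28
Gross pay = $578.40 + $260.28 = $838.68
HSA contribution: $35.58
Taxable wages = $838.68 − $35.58 = $803.10
State tax withheld: $803.10 × 0.0886 = $71.15
Federal income tax: $803.10 × 0.201 = $161.42
Medicare: $838.68 × 0.0143 = $11.99
PFL insurance: $838.68 × 0.002 = $1.68
SDI: $838.68 × 0.003 = $2.52
Dental insurance premium: $43.73
Vision plan: $70.00
Medical insurance premium: $42.36
Total deductions = $35.58 + $71.15 + $161.42 + $11.99 + $1.68 + $2.52 + $43.73 + $70.00 + $42.36 = $440.43
Net pay = $838.68 − $440.43 = $398.25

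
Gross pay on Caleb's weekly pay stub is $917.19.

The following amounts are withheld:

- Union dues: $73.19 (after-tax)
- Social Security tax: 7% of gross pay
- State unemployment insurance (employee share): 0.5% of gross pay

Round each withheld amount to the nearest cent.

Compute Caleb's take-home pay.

$775.21

Social Security tax: $917.19 × 0.07 = $64.20
State unemployment insurance (employee share): $917.19 × 0.005 = $4.59
Union dues: $73.19
Total deductions = $64.20 + $4.59 + $73.19 = $141.98
Net pay = $917.19 − $141.98 = $775.21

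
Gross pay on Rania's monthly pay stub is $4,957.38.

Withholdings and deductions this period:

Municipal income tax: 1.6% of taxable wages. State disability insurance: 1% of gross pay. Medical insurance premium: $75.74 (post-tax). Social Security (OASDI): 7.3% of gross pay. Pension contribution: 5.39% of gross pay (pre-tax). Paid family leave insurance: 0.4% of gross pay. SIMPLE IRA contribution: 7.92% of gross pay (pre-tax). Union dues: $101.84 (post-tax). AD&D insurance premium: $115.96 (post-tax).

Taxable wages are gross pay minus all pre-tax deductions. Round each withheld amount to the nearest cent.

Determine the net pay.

$3,503.97

SIMPLE IRA contribution: $4,957.38 × 0.0792 = $392.62
Pension contribution: $4,957.38 × 0.0539 = $267.20
Pre-tax total = $392.62 + $267.20 = $659.82
Taxable wages = $4,957.38 − $659.82 = $4,297.56
Municipal income tax: $4,297.56 × 0.016 = $68.76
State disability insurance: $4,957.38 × 0.01 = $49.57
Paid family leave insurance: $4,957.38 × 0.004 = $19.83
Social Security (OASDI): $4,957.38 × 0.073 = $361.89
AD&D insurance premium: $115.96
Union dues: $101.84
Medical insurance premium: $75.74
Total deductions = $392.62 + $267.20 + $68.76 + $49.57 + $19.83 + $361.89 + $115.96 + $101.84 + $75.74 = $1,453.41
Net pay = $4,957.38 − $1,453.41 = $3,503.97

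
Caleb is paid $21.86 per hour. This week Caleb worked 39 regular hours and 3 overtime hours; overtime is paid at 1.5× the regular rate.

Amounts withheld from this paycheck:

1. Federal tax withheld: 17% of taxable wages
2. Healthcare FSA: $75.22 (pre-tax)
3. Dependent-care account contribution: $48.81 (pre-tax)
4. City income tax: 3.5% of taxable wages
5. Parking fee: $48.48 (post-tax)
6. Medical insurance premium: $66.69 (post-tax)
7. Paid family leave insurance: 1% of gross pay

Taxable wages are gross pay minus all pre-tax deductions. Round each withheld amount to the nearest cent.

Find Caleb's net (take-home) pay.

$532.69

Regular pay: 39 × $21.86 = $852.54
Overtime pay: 3 × $21.86 × 1.5 = $98.37
Gross pay = $852.54 + $98.37 = $950.91
Healthcare FSA: $75.22
Dependent-care account contribution: $48.81
Pre-tax total = $75.22 + $48.81 = $124.03
Taxable wages = $950.91 − $124.03 = $826.88
City income tax: $826.88 × 0.035 = $28.94
Federal tax withheld: $826.88 × 0.17 = $140.57
Paid family leave insurance: $950.91 × 0.01 = $9.51
Parking fee: $48.48
Medical insurance premium: $66.69
Total deductions = $75.22 + $48.81 + $28.94 + $140.57 + $9.51 + $48.48 + $66.69 = $418.22
Net pay = $950.91 − $418.22 = $532.69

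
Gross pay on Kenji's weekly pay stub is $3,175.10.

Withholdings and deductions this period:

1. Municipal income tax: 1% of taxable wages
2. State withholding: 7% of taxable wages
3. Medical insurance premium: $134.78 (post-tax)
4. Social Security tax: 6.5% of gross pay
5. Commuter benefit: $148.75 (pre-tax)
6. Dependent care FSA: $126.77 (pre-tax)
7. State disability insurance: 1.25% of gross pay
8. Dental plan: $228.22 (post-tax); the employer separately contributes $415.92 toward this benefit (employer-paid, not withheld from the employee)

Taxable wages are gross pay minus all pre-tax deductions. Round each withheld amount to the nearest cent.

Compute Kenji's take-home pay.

$2,058.54

Dependent care FSA: $126.77
Commuter benefit: $148.75
Pre-tax total = $126.77 + $148.75 = $275.52
Taxable wages = $3,175.10 − $275.52 = $2,899.58
Municipal income tax: $2,899.58 × 0.01 = $29.00
State withholding: $2,899.58 × 0.07 = $202.97
State disability insurance: $3,175.10 × 0.0125 = $39.69
Social Security tax: $3,175.10 × 0.065 = $206.38
Dental plan: $228.22
Medical insurance premium: $134.78
(Employer's $415.92 toward dental plan is not withheld from the employee.)
Total deductions = $126.77 + $148.75 + $29.00 + $202.97 + $39.69 + $206.38 + $228.22 + $134.78 = $1,116.56
Net pay = $3,175.10 − $1,116.56 = $2,058.54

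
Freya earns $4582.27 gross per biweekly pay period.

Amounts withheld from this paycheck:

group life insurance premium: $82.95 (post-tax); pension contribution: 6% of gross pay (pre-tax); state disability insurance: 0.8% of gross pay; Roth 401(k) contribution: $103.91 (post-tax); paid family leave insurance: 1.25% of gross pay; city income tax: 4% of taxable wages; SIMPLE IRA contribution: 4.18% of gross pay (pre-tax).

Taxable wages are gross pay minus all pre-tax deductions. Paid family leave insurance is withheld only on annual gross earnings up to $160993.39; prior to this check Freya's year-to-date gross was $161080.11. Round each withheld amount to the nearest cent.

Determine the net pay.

Pension contribution: $4582.27 × 0.06 = $274.94
SIMPLE IRA contribution: $4582.27 × 0.0418 = $191.54
Pre-tax total = $274.94 + $191.54 = $466.48
Taxable wages = $4582.27 − $466.48 = $4115.79
City income tax: $4115.79 × 0.04 = $164.63
Paid family leave insurance: annual cap $160993.39 already reached (YTD $161080.11), so $0.00
State disability insurance: $4582.27 × 0.008 = $36.66
Group life insurance premium: $82.95
Roth 401(k) contribution: $103.91
Total deductions = $274.94 + $191.54 + $164.63 + $0.00 + $36.66 + $82.95 + $103.91 = $854.63
Net pay = $4582.27 − $854.63 = $3727.64

$3727.64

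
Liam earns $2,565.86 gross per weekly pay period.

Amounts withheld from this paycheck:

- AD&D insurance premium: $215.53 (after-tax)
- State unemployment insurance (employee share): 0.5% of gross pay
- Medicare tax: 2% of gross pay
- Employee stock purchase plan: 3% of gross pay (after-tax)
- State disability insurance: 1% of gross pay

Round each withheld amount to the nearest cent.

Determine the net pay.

State unemployment insurance (employee share): $2,565.86 × 0.005 = $12.83
Medicare tax: $2,565.86 × 0.02 = $51.32
State disability insurance: $2,565.86 × 0.01 = $25.66
AD&D insurance premium: $215.53
Employee stock purchase plan: $2,565.86 × 0.03 = $76.98
Total deductions = $12.83 + $51.32 + $25.66 + $215.53 + $76.98 = $382.32
Net pay = $2,565.86 − $382.32 = $2,183.54

$2,183.54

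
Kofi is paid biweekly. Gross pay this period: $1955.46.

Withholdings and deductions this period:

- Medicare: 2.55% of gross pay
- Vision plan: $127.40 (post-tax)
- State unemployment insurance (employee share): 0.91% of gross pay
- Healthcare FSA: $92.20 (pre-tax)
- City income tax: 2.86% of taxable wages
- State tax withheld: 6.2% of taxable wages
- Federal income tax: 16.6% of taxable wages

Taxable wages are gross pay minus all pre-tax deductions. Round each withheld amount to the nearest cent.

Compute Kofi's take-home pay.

Healthcare FSA: $92.20
Taxable wages = $1955.46 − $92.20 = $1863.26
City income tax: $1863.26 × 0.0286 = $53.29
Federal income tax: $1863.26 × 0.166 = $309.30
State tax withheld: $1863.26 × 0.062 = $115.52
Medicare: $1955.46 × 0.0255 = $49.86
State unemployment insurance (employee share): $1955.46 × 0.0091 = $17.79
Vision plan: $127.40
Total deductions = $92.20 + $53.29 + $309.30 + $115.52 + $49.86 + $17.79 + $127.40 = $765.36
Net pay = $1955.46 − $765.36 = $1190.10

$1190.10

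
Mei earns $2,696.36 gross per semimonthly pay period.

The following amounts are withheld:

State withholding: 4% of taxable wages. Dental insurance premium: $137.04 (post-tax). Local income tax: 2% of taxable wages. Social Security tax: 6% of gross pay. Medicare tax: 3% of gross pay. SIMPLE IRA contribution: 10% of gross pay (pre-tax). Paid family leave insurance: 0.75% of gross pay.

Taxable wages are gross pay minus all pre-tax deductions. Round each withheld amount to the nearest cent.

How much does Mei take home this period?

SIMPLE IRA contribution: $2,696.36 × 0.1 = $269.64
Taxable wages = $2,696.36 − $269.64 = $2,426.72
Local income tax: $2,426.72 × 0.02 = $48.53
State withholding: $2,426.72 × 0.04 = $97.07
Medicare tax: $2,696.36 × 0.03 = $80.89
Paid family leave insurance: $2,696.36 × 0.0075 = $20.22
Social Security tax: $2,696.36 × 0.06 = $161.78
Dental insurance premium: $137.04
Total deductions = $269.64 + $48.53 + $97.07 + $80.89 + $20.22 + $161.78 + $137.04 = $815.17
Net pay = $2,696.36 − $815.17 = $1,881.19

$1,881.19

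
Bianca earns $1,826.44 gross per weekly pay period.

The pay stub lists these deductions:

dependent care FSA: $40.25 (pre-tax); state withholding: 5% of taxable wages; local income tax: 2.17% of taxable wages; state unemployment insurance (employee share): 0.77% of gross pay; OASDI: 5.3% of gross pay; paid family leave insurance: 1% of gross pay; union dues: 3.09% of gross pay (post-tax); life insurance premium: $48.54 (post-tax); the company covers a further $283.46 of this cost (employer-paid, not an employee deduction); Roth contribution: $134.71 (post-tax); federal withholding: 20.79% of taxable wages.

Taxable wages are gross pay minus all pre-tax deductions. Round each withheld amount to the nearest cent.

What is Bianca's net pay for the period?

$917.96

Dependent care FSA: $40.25
Taxable wages = $1,826.44 − $40.25 = $1,786.19
Federal withholding: $1,786.19 × 0.2079 = $371.35
State withholding: $1,786.19 × 0.05 = $89.31
Local income tax: $1,786.19 × 0.0217 = $38.76
OASDI: $1,826.44 × 0.053 = $96.80
State unemployment insurance (employee share): $1,826.44 × 0.0077 = $14.06
Paid family leave insurance: $1,826.44 × 0.01 = $18.26
Life insurance premium: $48.54
Roth contribution: $134.71
Union dues: $1,826.44 × 0.0309 = $56.44
(Employer's $283.46 toward life insurance premium is not withheld from the employee.)
Total deductions = $40.25 + $371.35 + $89.31 + $38.76 + $96.80 + $14.06 + $18.26 + $48.54 + $134.71 + $56.44 = $908.48
Net pay = $1,826.44 − $908.48 = $917.96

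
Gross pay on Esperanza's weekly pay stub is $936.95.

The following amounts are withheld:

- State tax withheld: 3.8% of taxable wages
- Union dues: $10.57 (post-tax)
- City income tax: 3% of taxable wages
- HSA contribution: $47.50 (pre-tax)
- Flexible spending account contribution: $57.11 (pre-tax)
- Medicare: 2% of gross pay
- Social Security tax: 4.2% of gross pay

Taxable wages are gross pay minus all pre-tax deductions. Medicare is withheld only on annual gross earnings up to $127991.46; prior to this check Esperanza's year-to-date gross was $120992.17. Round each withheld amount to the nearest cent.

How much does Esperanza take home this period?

$707.08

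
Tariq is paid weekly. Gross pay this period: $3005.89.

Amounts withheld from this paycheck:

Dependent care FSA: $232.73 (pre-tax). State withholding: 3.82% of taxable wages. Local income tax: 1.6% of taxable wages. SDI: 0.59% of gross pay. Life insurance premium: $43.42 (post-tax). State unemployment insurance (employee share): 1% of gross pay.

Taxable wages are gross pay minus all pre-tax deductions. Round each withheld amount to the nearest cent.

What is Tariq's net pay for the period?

$2531.65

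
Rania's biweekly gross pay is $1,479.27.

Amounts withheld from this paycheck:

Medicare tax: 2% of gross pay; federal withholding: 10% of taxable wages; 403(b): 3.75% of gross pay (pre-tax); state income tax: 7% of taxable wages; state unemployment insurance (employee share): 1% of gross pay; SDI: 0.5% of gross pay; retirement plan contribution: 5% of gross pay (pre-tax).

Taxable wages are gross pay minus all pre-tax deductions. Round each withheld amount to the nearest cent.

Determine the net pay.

$1,068.59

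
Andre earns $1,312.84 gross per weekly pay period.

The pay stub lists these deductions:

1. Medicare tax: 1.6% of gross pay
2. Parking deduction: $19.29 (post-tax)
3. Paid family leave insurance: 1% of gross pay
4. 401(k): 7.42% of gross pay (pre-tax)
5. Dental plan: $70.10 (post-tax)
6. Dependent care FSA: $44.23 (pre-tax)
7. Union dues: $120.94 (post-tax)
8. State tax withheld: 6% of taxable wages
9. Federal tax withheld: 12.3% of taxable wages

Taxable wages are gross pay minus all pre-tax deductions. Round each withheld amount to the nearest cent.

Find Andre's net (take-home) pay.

$712.40

Dependent care FSA: $44.23
401(k): $1,312.84 × 0.0742 = $97.41
Pre-tax total = $44.23 + $97.41 = $141.64
Taxable wages = $1,312.84 − $141.64 = $1,171.20
State tax withheld: $1,171.20 × 0.06 = $70.27
Federal tax withheld: $1,171.20 × 0.123 = $144.06
Medicare tax: $1,312.84 × 0.016 = $21.01
Paid family leave insurance: $1,312.84 × 0.01 = $13.13
Parking deduction: $19.29
Union dues: $120.94
Dental plan: $70.10
Total deductions = $44.23 + $97.41 + $70.27 + $144.06 + $21.01 + $13.13 + $19.29 + $120.94 + $70.10 = $600.44
Net pay = $1,312.84 − $600.44 = $712.40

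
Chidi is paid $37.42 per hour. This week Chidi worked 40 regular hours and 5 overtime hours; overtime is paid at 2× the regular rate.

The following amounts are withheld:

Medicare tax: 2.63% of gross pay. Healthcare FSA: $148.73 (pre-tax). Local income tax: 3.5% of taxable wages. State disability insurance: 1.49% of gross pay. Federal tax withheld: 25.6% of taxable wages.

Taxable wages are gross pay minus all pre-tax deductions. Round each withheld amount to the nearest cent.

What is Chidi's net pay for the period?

$1,144.00

Regular pay: 40 × $37.42 = $1,496.80
Overtime pay: 5 × $37.42 × 2 = $374.20
Gross pay = $1,496.80 + $374.20 = $1,871.00
Healthcare FSA: $148.73
Taxable wages = $1,871.00 − $148.73 = $1,722.27
Federal tax withheld: $1,722.27 × 0.256 = $440.90
Local income tax: $1,722.27 × 0.035 = $60.28
State disability insurance: $1,871.00 × 0.0149 = $27.88
Medicare tax: $1,871.00 × 0.0263 = $49.21
Total deductions = $148.73 + $440.90 + $60.28 + $27.88 + $49.21 = $727.00
Net pay = $1,871.00 − $727.00 = $1,144.00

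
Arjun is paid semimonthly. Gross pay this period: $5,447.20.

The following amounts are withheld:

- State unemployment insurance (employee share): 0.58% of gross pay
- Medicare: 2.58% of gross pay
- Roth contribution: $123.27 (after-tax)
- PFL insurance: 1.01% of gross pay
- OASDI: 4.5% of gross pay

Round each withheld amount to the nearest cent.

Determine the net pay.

$4,851.66

Medicare: $5,447.20 × 0.0258 = $140.54
PFL insurance: $5,447.20 × 0.0101 = $55.02
OASDI: $5,447.20 × 0.045 = $245.12
State unemployment insurance (employee share): $5,447.20 × 0.0058 = $31.59
Roth contribution: $123.27
Total deductions = $140.54 + $55.02 + $245.12 + $31.59 + $123.27 = $595.54
Net pay = $5,447.20 − $595.54 = $4,851.66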